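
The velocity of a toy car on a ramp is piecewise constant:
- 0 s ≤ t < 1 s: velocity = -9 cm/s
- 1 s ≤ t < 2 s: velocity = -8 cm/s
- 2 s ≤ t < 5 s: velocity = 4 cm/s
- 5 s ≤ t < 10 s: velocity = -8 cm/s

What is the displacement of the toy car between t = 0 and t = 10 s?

-45 cm

Displacement is the signed area under the v-t curve.
0–1 s: -9 × 1 = -9 cm
1–2 s: -8 × 1 = -8 cm
2–5 s: 4 × 3 = 12 cm
5–10 s: -8 × 5 = -40 cm
Net displacement = -45 cm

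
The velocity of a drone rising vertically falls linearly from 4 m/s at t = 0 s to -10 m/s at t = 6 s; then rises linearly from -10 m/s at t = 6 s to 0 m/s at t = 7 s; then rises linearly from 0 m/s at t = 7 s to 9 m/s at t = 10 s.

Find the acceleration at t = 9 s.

Acceleration is the slope of the v-t graph on 7–10 s: (9 − 0)/(10 − 7) = 3 m/s².

3 m/s²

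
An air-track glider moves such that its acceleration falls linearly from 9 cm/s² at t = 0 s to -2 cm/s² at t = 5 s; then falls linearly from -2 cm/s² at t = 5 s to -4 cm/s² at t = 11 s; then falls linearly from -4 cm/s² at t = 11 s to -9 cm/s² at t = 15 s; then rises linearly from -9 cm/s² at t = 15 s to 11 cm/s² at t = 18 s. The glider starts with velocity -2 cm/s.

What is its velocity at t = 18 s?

Δv equals the area under the a-t graph; then v = v₀ + Δv.
0–5 s: ½(9 + -2)(5) = 17.5 cm/s
5–11 s: ½(-2 + -4)(6) = -18 cm/s
11–15 s: ½(-4 + -9)(4) = -26 cm/s
15–18 s: ½(-9 + 11)(3) = 3 cm/s
Δv = -23.5 cm/s, so v(18) = -2 + (-23.5) = -25.5 cm/s.

-25.5 cm/s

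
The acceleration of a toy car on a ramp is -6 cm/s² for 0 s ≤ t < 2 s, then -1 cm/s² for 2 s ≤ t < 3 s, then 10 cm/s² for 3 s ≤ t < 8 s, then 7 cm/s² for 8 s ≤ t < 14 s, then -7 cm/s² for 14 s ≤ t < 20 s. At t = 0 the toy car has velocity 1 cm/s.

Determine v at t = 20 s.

38 cm/s

Δv equals the area under the a-t graph; then v = v₀ + Δv.
0–2 s: -6 × 2 = -12 cm/s
2–3 s: -1 × 1 = -1 cm/s
3–8 s: 10 × 5 = 50 cm/s
8–14 s: 7 × 6 = 42 cm/s
14–20 s: -7 × 6 = -42 cm/s
Δv = 37 cm/s, so v(20) = 1 + (37) = 38 cm/s.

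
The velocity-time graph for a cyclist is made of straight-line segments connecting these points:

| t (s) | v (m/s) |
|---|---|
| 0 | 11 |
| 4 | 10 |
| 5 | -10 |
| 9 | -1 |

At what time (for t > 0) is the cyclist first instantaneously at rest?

v changes sign on 4–5 s (from 10 to -10); the graph is linear there, so v = 0 at t = 4 + (-10)·(5 − 4)/(-10 − 10) = 4.5 s.

t = 4.5 s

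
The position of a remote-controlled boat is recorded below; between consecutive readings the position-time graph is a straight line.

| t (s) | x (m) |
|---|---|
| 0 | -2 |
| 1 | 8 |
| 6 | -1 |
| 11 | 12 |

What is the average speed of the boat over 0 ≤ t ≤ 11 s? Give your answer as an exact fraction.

32/11 m/s

Average speed = (total path length)/(elapsed time); on a piecewise-linear x-t graph the path length is Σ|Δx|.
0–1 s: |Δx| = |8 − -2| = 10 m
1–6 s: |Δx| = |-1 − 8| = 9 m
6–11 s: |Δx| = |12 − -1| = 13 m
Total path = 32 m; average speed = 32/11 = 32/11 m/s.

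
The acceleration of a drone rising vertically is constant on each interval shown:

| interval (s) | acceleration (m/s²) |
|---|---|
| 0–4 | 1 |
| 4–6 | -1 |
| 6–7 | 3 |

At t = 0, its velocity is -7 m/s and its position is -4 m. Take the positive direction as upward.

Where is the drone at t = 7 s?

On each constant-a segment, Δv = aΔt and Δx = v₀Δt + ½aΔt²; chain segment to segment.
0–4 s: v starts -7 m/s; Δx = -7·4 + ½·1·4² = -20 m; v ends -3 m/s.
4–6 s: v starts -3 m/s; Δx = -3·2 + ½·-1·2² = -8 m; v ends -5 m/s.
6–7 s: v starts -5 m/s; Δx = -5·1 + ½·3·1² = -3.5 m; v ends -2 m/s.
x(7) = -4 + Σ Δx = -35.5 m.

-35.5 m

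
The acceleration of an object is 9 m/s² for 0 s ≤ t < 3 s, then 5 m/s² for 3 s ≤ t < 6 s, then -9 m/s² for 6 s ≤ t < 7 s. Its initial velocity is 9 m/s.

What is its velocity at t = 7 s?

42 m/s

Δv equals the area under the a-t graph; then v = v₀ + Δv.
0–3 s: 9 × 3 = 27 m/s
3–6 s: 5 × 3 = 15 m/s
6–7 s: -9 × 1 = -9 m/s
Δv = 33 m/s, so v(7) = 9 + (33) = 42 m/s.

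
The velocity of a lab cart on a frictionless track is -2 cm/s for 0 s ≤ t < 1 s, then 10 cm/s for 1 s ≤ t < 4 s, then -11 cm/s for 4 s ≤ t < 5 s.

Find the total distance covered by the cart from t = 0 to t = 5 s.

Distance (not displacement) is the total path length: add the absolute areas under v-t.
0–1 s: |-2| × 1 = 2 cm
1–4 s: |10| × 3 = 30 cm
4–5 s: |-11| × 1 = 11 cm
Total distance = 43 cm

43 cm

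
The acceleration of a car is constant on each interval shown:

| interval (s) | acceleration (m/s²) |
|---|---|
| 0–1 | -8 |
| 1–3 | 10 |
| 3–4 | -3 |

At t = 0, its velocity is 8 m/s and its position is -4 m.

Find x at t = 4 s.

38.5 m

On each constant-a segment, Δv = aΔt and Δx = v₀Δt + ½aΔt²; chain segment to segment.
0–1 s: v starts 8 m/s; Δx = 8·1 + ½·-8·1² = 4 m; v ends 0 m/s.
1–3 s: v starts 0 m/s; Δx = 0·2 + ½·10·2² = 20 m; v ends 20 m/s.
3–4 s: v starts 20 m/s; Δx = 20·1 + ½·-3·1² = 18.5 m; v ends 17 m/s.
x(4) = -4 + Σ Δx = 38.5 m.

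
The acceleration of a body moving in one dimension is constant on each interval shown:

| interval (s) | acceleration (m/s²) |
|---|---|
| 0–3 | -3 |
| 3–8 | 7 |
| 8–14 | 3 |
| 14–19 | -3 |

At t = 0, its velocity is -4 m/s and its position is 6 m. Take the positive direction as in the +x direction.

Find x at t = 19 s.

On each constant-a segment, Δv = aΔt and Δx = v₀Δt + ½aΔt²; chain segment to segment.
0–3 s: v starts -4 m/s; Δx = -4·3 + ½·-3·3² = -25.5 m; v ends -13 m/s.
3–8 s: v starts -13 m/s; Δx = -13·5 + ½·7·5² = 22.5 m; v ends 22 m/s.
8–14 s: v starts 22 m/s; Δx = 22·6 + ½·3·6² = 186 m; v ends 40 m/s.
14–19 s: v starts 40 m/s; Δx = 40·5 + ½·-3·5² = 162.5 m; v ends 25 m/s.
x(19) = 6 + Σ Δx = 351.5 m.

351.5 m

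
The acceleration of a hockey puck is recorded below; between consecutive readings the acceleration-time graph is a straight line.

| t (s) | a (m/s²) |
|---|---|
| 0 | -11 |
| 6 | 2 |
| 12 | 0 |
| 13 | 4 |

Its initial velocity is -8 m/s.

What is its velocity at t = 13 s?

-27 m/s

Δv equals the area under the a-t graph; then v = v₀ + Δv.
0–6 s: ½(-11 + 2)(6) = -27 m/s
6–12 s: ½(2 + 0)(6) = 6 m/s
12–13 s: ½(0 + 4)(1) = 2 m/s
Δv = -19 m/s, so v(13) = -8 + (-19) = -27 m/s.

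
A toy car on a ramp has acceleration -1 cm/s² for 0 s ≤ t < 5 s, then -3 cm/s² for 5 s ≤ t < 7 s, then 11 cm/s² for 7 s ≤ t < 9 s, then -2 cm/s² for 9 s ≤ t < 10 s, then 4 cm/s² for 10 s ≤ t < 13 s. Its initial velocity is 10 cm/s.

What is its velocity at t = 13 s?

Δv equals the area under the a-t graph; then v = v₀ + Δv.
0–5 s: -1 × 5 = -5 cm/s
5–7 s: -3 × 2 = -6 cm/s
7–9 s: 11 × 2 = 22 cm/s
9–10 s: -2 × 1 = -2 cm/s
10–13 s: 4 × 3 = 12 cm/s
Δv = 21 cm/s, so v(13) = 10 + (21) = 31 cm/s.

31 cm/s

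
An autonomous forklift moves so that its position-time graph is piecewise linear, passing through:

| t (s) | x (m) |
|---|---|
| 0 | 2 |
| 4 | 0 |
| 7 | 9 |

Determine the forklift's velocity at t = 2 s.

Velocity is the slope of the x-t graph on 0–4 s: (0 − 2)/(4 − 0) = -0.5 m/s.

-0.5 m/s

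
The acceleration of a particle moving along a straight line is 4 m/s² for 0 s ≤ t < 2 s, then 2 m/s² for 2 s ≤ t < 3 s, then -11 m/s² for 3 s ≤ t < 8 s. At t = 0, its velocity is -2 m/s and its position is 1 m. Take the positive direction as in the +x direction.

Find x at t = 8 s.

On each constant-a segment, Δv = aΔt and Δx = v₀Δt + ½aΔt²; chain segment to segment.
0–2 s: v starts -2 m/s; Δx = -2·2 + ½·4·2² = 4 m; v ends 6 m/s.
2–3 s: v starts 6 m/s; Δx = 6·1 + ½·2·1² = 7 m; v ends 8 m/s.
3–8 s: v starts 8 m/s; Δx = 8·5 + ½·-11·5² = -97.5 m; v ends -47 m/s.
x(8) = 1 + Σ Δx = -85.5 m.

-85.5 m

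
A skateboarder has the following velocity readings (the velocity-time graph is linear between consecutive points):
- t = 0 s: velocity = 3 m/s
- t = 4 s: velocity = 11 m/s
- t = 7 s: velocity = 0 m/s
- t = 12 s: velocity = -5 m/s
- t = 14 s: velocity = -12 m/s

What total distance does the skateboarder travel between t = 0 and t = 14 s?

Total distance travelled is ∫|v| dt — sum the magnitudes of each area piece.
0–4 s: |½(3 + 11)(4)| = 28 m
4–7 s: |½(11 + 0)(3)| = 16.5 m
7–12 s: |½(0 + -5)(5)| = 12.5 m
12–14 s: |½(-5 + -12)(2)| = 17 m
Total distance = 74 m

74 m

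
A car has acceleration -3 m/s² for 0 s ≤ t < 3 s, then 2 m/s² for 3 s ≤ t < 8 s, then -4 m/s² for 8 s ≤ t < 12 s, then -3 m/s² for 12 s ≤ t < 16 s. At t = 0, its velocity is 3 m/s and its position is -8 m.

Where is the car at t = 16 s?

On each constant-a segment, Δv = aΔt and Δx = v₀Δt + ½aΔt²; chain segment to segment.
0–3 s: v starts 3 m/s; Δx = 3·3 + ½·-3·3² = -4.5 m; v ends -6 m/s.
3–8 s: v starts -6 m/s; Δx = -6·5 + ½·2·5² = -5 m; v ends 4 m/s.
8–12 s: v starts 4 m/s; Δx = 4·4 + ½·-4·4² = -16 m; v ends -12 m/s.
12–16 s: v starts -12 m/s; Δx = -12·4 + ½·-3·4² = -72 m; v ends -24 m/s.
x(16) = -8 + Σ Δx = -105.5 m.

-105.5 m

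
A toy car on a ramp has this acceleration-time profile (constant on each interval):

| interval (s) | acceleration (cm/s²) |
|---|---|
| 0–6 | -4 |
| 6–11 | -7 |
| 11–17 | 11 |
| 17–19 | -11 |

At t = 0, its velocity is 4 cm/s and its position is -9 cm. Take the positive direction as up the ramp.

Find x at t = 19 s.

On each constant-a segment, Δv = aΔt and Δx = v₀Δt + ½aΔt²; chain segment to segment.
0–6 s: v starts 4 cm/s; Δx = 4·6 + ½·-4·6² = -48 cm; v ends -20 cm/s.
6–11 s: v starts -20 cm/s; Δx = -20·5 + ½·-7·5² = -187.5 cm; v ends -55 cm/s.
11–17 s: v starts -55 cm/s; Δx = -55·6 + ½·11·6² = -132 cm; v ends 11 cm/s.
17–19 s: v starts 11 cm/s; Δx = 11·2 + ½·-11·2² = 0 cm; v ends -11 cm/s.
x(19) = -9 + Σ Δx = -376.5 cm.

-376.5 cm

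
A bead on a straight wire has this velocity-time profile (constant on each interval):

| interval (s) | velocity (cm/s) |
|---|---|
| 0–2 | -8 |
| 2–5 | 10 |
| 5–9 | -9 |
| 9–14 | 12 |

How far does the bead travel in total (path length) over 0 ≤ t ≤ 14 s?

Total distance travelled is ∫|v| dt — sum the magnitudes of each area piece.
0–2 s: |-8| × 2 = 16 cm
2–5 s: |10| × 3 = 30 cm
5–9 s: |-9| × 4 = 36 cm
9–14 s: |12| × 5 = 60 cm
Total distance = 142 cm

142 cm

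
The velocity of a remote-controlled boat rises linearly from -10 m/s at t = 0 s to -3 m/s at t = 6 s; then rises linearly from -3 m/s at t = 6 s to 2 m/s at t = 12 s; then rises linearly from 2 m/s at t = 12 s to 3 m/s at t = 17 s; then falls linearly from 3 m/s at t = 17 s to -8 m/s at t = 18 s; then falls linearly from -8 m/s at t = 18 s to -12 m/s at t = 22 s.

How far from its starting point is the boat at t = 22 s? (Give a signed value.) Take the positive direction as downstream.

Displacement is the signed area under the v-t curve.
0–6 s: ½(-10 + -3)(6) = -39 m
6–12 s: ½(-3 + 2)(6) = -3 m
12–17 s: ½(2 + 3)(5) = 12.5 m
17–18 s: ½(3 + -8)(1) = -2.5 m
18–22 s: ½(-8 + -12)(4) = -40 m
Net displacement = -72 m

-72 m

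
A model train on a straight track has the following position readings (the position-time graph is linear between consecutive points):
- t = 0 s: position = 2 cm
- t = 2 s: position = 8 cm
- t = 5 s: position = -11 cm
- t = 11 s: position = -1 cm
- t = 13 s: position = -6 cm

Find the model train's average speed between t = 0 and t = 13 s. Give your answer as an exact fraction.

40/13 cm/s

Average speed = (total path length)/(elapsed time); on a piecewise-linear x-t graph the path length is Σ|Δx|.
0–2 s: |Δx| = |8 − 2| = 6 cm
2–5 s: |Δx| = |-11 − 8| = 19 cm
5–11 s: |Δx| = |-1 − -11| = 10 cm
11–13 s: |Δx| = |-6 − -1| = 5 cm
Total path = 40 cm; average speed = 40/13 = 40/13 cm/s.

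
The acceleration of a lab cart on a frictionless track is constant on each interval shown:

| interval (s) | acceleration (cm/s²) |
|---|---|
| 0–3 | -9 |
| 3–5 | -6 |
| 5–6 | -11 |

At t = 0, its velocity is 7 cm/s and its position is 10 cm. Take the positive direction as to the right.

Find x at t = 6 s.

-99 cm

On each constant-a segment, Δv = aΔt and Δx = v₀Δt + ½aΔt²; chain segment to segment.
0–3 s: v starts 7 cm/s; Δx = 7·3 + ½·-9·3² = -19.5 cm; v ends -20 cm/s.
3–5 s: v starts -20 cm/s; Δx = -20·2 + ½·-6·2² = -52 cm; v ends -32 cm/s.
5–6 s: v starts -32 cm/s; Δx = -32·1 + ½·-11·1² = -37.5 cm; v ends -43 cm/s.
x(6) = 10 + Σ Δx = -99 cm.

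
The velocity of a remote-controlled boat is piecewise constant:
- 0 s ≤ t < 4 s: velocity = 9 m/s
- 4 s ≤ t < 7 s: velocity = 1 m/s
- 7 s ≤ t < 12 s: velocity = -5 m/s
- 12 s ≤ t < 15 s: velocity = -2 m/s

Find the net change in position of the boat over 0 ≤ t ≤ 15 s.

Net displacement equals the area under the velocity-time graph (areas below the axis count negative).
0–4 s: 9 × 4 = 36 m
4–7 s: 1 × 3 = 3 m
7–12 s: -5 × 5 = -25 m
12–15 s: -2 × 3 = -6 m
Net displacement = 8 m

8 m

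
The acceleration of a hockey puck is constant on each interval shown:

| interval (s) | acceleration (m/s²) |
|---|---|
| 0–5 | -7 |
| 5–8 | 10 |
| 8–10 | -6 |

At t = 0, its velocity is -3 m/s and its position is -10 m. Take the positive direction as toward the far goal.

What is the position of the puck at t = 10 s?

-209.5 m

On each constant-a segment, Δv = aΔt and Δx = v₀Δt + ½aΔt²; chain segment to segment.
0–5 s: v starts -3 m/s; Δx = -3·5 + ½·-7·5² = -102.5 m; v ends -38 m/s.
5–8 s: v starts -38 m/s; Δx = -38·3 + ½·10·3² = -69 m; v ends -8 m/s.
8–10 s: v starts -8 m/s; Δx = -8·2 + ½·-6·2² = -28 m; v ends -20 m/s.
x(10) = -10 + Σ Δx = -209.5 m.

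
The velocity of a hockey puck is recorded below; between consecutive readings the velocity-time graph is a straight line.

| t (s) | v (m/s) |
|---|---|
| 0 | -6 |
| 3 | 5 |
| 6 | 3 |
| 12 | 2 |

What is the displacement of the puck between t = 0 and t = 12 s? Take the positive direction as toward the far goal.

Displacement is the signed area under the v-t curve.
0–3 s: ½(-6 + 5)(3) = -1.5 m
3–6 s: ½(5 + 3)(3) = 12 m
6–12 s: ½(3 + 2)(6) = 15 m
Net displacement = 25.5 m

25.5 m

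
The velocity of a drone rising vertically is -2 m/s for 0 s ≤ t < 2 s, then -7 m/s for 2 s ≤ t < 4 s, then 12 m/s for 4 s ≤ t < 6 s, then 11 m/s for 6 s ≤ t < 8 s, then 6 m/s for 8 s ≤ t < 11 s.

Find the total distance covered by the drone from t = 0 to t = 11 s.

82 m

Distance (not displacement) is the total path length: add the absolute areas under v-t.
0–2 s: |-2| × 2 = 4 m
2–4 s: |-7| × 2 = 14 m
4–6 s: |12| × 2 = 24 m
6–8 s: |11| × 2 = 22 m
8–11 s: |6| × 3 = 18 m
Total distance = 82 m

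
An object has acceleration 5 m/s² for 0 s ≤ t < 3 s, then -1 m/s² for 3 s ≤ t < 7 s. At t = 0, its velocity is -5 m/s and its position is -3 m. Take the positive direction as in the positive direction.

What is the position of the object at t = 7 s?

36.5 m

On each constant-a segment, Δv = aΔt and Δx = v₀Δt + ½aΔt²; chain segment to segment.
0–3 s: v starts -5 m/s; Δx = -5·3 + ½·5·3² = 7.5 m; v ends 10 m/s.
3–7 s: v starts 10 m/s; Δx = 10·4 + ½·-1·4² = 32 m; v ends 6 m/s.
x(7) = -3 + Σ Δx = 36.5 m.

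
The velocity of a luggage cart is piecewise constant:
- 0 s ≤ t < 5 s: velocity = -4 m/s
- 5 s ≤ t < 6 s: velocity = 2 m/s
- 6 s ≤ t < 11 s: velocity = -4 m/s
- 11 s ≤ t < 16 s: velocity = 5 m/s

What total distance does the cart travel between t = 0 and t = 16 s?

Total distance travelled is ∫|v| dt — sum the magnitudes of each area piece.
0–5 s: |-4| × 5 = 20 m
5–6 s: |2| × 1 = 2 m
6–11 s: |-4| × 5 = 20 m
11–16 s: |5| × 5 = 25 m
Total distance = 67 m

67 m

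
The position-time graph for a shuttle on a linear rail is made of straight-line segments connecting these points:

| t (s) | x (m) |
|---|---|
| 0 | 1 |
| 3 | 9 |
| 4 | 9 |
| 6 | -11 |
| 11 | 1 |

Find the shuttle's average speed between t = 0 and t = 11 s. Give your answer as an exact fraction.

40/11 m/s

Average speed = (total path length)/(elapsed time); on a piecewise-linear x-t graph the path length is Σ|Δx|.
0–3 s: |Δx| = |9 − 1| = 8 m
3–4 s: |Δx| = |9 − 9| = 0 m
4–6 s: |Δx| = |-11 − 9| = 20 m
6–11 s: |Δx| = |1 − -11| = 12 m
Total path = 40 m; average speed = 40/11 = 40/11 m/s.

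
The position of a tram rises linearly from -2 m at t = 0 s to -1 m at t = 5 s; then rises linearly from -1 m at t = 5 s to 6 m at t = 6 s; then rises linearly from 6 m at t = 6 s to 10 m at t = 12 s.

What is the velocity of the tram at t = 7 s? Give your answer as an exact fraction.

2/3 m/s

Velocity is the slope of the x-t graph on 6–12 s: (10 − 6)/(12 − 6) = 2/3 m/s.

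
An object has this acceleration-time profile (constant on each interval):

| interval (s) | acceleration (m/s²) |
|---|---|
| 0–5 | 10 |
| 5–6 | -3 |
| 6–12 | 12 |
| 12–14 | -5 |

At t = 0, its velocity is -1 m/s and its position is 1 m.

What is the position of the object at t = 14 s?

On each constant-a segment, Δv = aΔt and Δx = v₀Δt + ½aΔt²; chain segment to segment.
0–5 s: v starts -1 m/s; Δx = -1·5 + ½·10·5² = 120 m; v ends 49 m/s.
5–6 s: v starts 49 m/s; Δx = 49·1 + ½·-3·1² = 47.5 m; v ends 46 m/s.
6–12 s: v starts 46 m/s; Δx = 46·6 + ½·12·6² = 492 m; v ends 118 m/s.
12–14 s: v starts 118 m/s; Δx = 118·2 + ½·-5·2² = 226 m; v ends 108 m/s.
x(14) = 1 + Σ Δx = 886.5 m.

886.5 m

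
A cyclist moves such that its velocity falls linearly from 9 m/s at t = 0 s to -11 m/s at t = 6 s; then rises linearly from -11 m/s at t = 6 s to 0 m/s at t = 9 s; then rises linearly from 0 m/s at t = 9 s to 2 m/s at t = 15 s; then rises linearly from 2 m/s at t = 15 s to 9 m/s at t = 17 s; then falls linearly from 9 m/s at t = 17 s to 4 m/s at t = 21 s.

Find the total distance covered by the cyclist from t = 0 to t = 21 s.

89.8 m

Total distance travelled is ∫|v| dt — sum the magnitudes of each area piece.
0–6 s: v = 0 at t = 2.7 s; triangle areas 12.15 + 18.15 = 30.3 m
6–9 s: |½(-11 + 0)(3)| = 16.5 m
9–15 s: |½(0 + 2)(6)| = 6 m
15–17 s: |½(2 + 9)(2)| = 11 m
17–21 s: |½(9 + 4)(4)| = 26 m
Total distance = 89.8 m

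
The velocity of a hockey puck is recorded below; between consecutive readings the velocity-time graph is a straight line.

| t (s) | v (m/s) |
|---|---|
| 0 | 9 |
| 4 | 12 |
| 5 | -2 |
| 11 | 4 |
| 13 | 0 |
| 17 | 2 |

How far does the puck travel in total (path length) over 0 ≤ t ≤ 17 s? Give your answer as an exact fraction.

Distance (not displacement) is the total path length: add the absolute areas under v-t.
0–4 s: |½(9 + 12)(4)| = 42 m
4–5 s: v = 0 at t = 34/7 s; triangle areas 36/7 + 1/7 = 37/7 m
5–11 s: v = 0 at t = 7 s; triangle areas 2 + 8 = 10 m
11–13 s: |½(4 + 0)(2)| = 4 m
13–17 s: |½(0 + 2)(4)| = 4 m
Total distance = 457/7 m

457/7 m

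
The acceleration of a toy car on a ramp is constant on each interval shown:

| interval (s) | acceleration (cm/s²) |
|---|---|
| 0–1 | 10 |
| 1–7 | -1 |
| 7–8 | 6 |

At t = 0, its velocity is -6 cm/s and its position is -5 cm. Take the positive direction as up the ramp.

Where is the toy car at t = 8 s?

On each constant-a segment, Δv = aΔt and Δx = v₀Δt + ½aΔt²; chain segment to segment.
0–1 s: v starts -6 cm/s; Δx = -6·1 + ½·10·1² = -1 cm; v ends 4 cm/s.
1–7 s: v starts 4 cm/s; Δx = 4·6 + ½·-1·6² = 6 cm; v ends -2 cm/s.
7–8 s: v starts -2 cm/s; Δx = -2·1 + ½·6·1² = 1 cm; v ends 4 cm/s.
x(8) = -5 + Σ Δx = 1 cm.

1 cm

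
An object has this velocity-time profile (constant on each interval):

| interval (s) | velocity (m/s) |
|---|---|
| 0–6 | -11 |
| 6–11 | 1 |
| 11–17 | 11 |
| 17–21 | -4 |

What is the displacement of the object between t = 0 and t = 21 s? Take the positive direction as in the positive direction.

-11 m

Displacement is the signed area under the v-t curve.
0–6 s: -11 × 6 = -66 m
6–11 s: 1 × 5 = 5 m
11–17 s: 11 × 6 = 66 m
17–21 s: -4 × 4 = -16 m
Net displacement = -11 m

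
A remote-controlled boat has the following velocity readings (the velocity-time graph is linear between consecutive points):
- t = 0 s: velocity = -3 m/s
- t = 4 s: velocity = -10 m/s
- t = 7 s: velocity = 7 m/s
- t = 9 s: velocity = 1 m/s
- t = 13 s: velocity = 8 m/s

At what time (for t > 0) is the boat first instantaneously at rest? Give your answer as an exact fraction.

t = 98/17 s

v changes sign on 4–7 s (from -10 to 7); the graph is linear there, so v = 0 at t = 4 + (10)·(7 − 4)/(7 − -10) = 98/17 s.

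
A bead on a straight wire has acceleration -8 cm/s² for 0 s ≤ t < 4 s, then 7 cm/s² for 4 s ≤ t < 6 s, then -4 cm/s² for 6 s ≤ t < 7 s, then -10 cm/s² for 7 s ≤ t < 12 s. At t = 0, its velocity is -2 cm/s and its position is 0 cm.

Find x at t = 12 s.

On each constant-a segment, Δv = aΔt and Δx = v₀Δt + ½aΔt²; chain segment to segment.
0–4 s: v starts -2 cm/s; Δx = -2·4 + ½·-8·4² = -72 cm; v ends -34 cm/s.
4–6 s: v starts -34 cm/s; Δx = -34·2 + ½·7·2² = -54 cm; v ends -20 cm/s.
6–7 s: v starts -20 cm/s; Δx = -20·1 + ½·-4·1² = -22 cm; v ends -24 cm/s.
7–12 s: v starts -24 cm/s; Δx = -24·5 + ½·-10·5² = -245 cm; v ends -74 cm/s.
x(12) = 0 + Σ Δx = -393 cm.

-393 cm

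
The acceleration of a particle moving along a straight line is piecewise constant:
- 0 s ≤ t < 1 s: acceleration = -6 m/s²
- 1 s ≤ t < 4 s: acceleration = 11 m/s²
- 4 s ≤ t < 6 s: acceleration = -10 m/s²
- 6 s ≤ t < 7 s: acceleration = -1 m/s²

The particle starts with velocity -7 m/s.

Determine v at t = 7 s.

Δv equals the area under the a-t graph; then v = v₀ + Δv.
0–1 s: -6 × 1 = -6 m/s
1–4 s: 11 × 3 = 33 m/s
4–6 s: -10 × 2 = -20 m/s
6–7 s: -1 × 1 = -1 m/s
Δv = 6 m/s, so v(7) = -7 + (6) = -1 m/s.

-1 m/s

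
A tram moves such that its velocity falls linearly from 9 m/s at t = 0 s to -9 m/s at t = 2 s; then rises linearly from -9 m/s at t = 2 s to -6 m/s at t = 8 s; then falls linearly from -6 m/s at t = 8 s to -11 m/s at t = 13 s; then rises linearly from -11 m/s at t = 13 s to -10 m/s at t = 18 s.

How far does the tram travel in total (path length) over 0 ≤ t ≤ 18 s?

Distance (not displacement) is the total path length: add the absolute areas under v-t.
0–2 s: v = 0 at t = 1 s; triangle areas 4.5 + 4.5 = 9 m
2–8 s: |½(-9 + -6)(6)| = 45 m
8–13 s: |½(-6 + -11)(5)| = 42.5 m
13–18 s: |½(-11 + -10)(5)| = 52.5 m
Total distance = 149 m

149 m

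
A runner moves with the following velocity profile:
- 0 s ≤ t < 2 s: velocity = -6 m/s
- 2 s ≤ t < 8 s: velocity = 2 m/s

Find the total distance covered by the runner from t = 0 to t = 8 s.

Total distance travelled is ∫|v| dt — sum the magnitudes of each area piece.
0–2 s: |-6| × 2 = 12 m
2–8 s: |2| × 6 = 12 m
Total distance = 24 m

24 m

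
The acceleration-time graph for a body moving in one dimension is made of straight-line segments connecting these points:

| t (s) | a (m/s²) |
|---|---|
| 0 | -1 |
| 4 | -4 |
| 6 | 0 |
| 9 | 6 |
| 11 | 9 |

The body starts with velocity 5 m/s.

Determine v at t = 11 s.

Δv equals the area under the a-t graph; then v = v₀ + Δv.
0–4 s: ½(-1 + -4)(4) = -10 m/s
4–6 s: ½(-4 + 0)(2) = -4 m/s
6–9 s: ½(0 + 6)(3) = 9 m/s
9–11 s: ½(6 + 9)(2) = 15 m/s
Δv = 10 m/s, so v(11) = 5 + (10) = 15 m/s.

15 m/s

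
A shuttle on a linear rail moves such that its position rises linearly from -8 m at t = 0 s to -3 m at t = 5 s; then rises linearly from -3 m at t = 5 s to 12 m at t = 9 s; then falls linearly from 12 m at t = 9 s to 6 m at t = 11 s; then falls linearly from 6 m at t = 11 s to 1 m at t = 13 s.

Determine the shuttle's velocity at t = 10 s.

Velocity is the slope of the x-t graph on 9–11 s: (6 − 12)/(11 − 9) = -3 m/s.

-3 m/s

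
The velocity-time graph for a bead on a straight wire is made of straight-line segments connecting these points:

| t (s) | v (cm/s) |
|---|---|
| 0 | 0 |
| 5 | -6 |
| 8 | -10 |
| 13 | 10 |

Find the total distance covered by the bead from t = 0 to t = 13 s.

Distance (not displacement) is the total path length: add the absolute areas under v-t.
0–5 s: |½(0 + -6)(5)| = 15 cm
5–8 s: |½(-6 + -10)(3)| = 24 cm
8–13 s: v = 0 at t = 10.5 s; triangle areas 12.5 + 12.5 = 25 cm
Total distance = 64 cm

64 cm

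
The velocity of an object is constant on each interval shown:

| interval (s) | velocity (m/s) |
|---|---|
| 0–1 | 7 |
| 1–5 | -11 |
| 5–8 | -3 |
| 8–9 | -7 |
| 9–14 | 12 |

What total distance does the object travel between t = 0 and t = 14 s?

Total distance travelled is ∫|v| dt — sum the magnitudes of each area piece.
0–1 s: |7| × 1 = 7 m
1–5 s: |-11| × 4 = 44 m
5–8 s: |-3| × 3 = 9 m
8–9 s: |-7| × 1 = 7 m
9–14 s: |12| × 5 = 60 m
Total distance = 127 m

127 m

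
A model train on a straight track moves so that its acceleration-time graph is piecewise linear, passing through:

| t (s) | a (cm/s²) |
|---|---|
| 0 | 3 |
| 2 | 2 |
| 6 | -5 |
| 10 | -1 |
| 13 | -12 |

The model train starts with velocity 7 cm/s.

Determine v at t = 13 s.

Δv equals the area under the a-t graph; then v = v₀ + Δv.
0–2 s: ½(3 + 2)(2) = 5 cm/s
2–6 s: ½(2 + -5)(4) = -6 cm/s
6–10 s: ½(-5 + -1)(4) = -12 cm/s
10–13 s: ½(-1 + -12)(3) = -19.5 cm/s
Δv = -32.5 cm/s, so v(13) = 7 + (-32.5) = -25.5 cm/s.

-25.5 cm/s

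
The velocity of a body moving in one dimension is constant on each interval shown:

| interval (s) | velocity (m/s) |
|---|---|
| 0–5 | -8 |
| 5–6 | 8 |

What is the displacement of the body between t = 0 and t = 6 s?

-32 m

Displacement is the signed area under the v-t curve.
0–5 s: -8 × 5 = -40 m
5–6 s: 8 × 1 = 8 m
Net displacement = -32 m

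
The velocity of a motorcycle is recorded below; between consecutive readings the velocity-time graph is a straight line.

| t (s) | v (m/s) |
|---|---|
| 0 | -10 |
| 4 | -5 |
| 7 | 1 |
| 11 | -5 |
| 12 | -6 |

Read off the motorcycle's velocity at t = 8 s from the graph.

-0.5 m/s

On 7–11 s the graph is linear from 1 to -5 m/s: v(8) = 1 + (-5 − 1)·(8 − 7)/(11 − 7) = -0.5 m/s.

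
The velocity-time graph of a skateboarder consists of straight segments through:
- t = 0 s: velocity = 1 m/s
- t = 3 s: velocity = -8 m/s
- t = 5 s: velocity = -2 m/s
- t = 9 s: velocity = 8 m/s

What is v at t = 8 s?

On 5–9 s the graph is linear from -2 to 8 m/s: v(8) = -2 + (8 − -2)·(8 − 5)/(9 − 5) = 5.5 m/s.

5.5 m/s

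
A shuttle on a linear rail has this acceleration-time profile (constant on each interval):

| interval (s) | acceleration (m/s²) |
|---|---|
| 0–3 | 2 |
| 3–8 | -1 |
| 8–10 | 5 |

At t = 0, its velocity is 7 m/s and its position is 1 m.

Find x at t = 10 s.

On each constant-a segment, Δv = aΔt and Δx = v₀Δt + ½aΔt²; chain segment to segment.
0–3 s: v starts 7 m/s; Δx = 7·3 + ½·2·3² = 30 m; v ends 13 m/s.
3–8 s: v starts 13 m/s; Δx = 13·5 + ½·-1·5² = 52.5 m; v ends 8 m/s.
8–10 s: v starts 8 m/s; Δx = 8·2 + ½·5·2² = 26 m; v ends 18 m/s.
x(10) = 1 + Σ Δx = 109.5 m.

109.5 m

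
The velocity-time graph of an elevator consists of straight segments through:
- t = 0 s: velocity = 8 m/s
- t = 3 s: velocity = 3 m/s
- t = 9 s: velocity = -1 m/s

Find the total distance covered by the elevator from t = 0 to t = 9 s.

Total distance travelled is ∫|v| dt — sum the magnitudes of each area piece.
0–3 s: |½(8 + 3)(3)| = 16.5 m
3–9 s: v = 0 at t = 7.5 s; triangle areas 6.75 + 0.75 = 7.5 m
Total distance = 24 m

24 m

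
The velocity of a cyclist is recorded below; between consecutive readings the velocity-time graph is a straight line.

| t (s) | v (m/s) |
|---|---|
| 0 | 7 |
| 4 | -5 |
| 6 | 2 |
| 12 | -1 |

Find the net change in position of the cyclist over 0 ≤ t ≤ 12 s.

4 m

Displacement is the signed area under the v-t curve.
0–4 s: ½(7 + -5)(4) = 4 m
4–6 s: ½(-5 + 2)(2) = -3 m
6–12 s: ½(2 + -1)(6) = 3 m
Net displacement = 4 m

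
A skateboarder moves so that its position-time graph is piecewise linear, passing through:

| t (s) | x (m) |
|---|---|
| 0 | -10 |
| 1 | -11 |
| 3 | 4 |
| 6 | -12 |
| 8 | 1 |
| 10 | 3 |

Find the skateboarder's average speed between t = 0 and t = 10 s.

Average speed = (total path length)/(elapsed time); on a piecewise-linear x-t graph the path length is Σ|Δx|.
0–1 s: |Δx| = |-11 − -10| = 1 m
1–3 s: |Δx| = |4 − -11| = 15 m
3–6 s: |Δx| = |-12 − 4| = 16 m
6–8 s: |Δx| = |1 − -12| = 13 m
8–10 s: |Δx| = |3 − 1| = 2 m
Total path = 47 m; average speed = 47/10 = 4.7 m/s.

4.7 m/s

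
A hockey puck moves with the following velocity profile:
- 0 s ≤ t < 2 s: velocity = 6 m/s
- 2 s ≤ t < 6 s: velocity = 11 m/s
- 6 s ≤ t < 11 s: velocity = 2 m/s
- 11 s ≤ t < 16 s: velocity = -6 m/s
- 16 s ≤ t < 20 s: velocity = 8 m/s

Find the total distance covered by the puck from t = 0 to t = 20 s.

128 m

Total distance travelled is ∫|v| dt — sum the magnitudes of each area piece.
0–2 s: |6| × 2 = 12 m
2–6 s: |11| × 4 = 44 m
6–11 s: |2| × 5 = 10 m
11–16 s: |-6| × 5 = 30 m
16–20 s: |8| × 4 = 32 m
Total distance = 128 m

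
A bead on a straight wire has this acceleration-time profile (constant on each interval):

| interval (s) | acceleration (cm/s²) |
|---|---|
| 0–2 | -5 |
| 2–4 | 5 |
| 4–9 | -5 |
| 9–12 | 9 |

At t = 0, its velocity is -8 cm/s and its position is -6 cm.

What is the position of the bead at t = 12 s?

On each constant-a segment, Δv = aΔt and Δx = v₀Δt + ½aΔt²; chain segment to segment.
0–2 s: v starts -8 cm/s; Δx = -8·2 + ½·-5·2² = -26 cm; v ends -18 cm/s.
2–4 s: v starts -18 cm/s; Δx = -18·2 + ½·5·2² = -26 cm; v ends -8 cm/s.
4–9 s: v starts -8 cm/s; Δx = -8·5 + ½·-5·5² = -102.5 cm; v ends -33 cm/s.
9–12 s: v starts -33 cm/s; Δx = -33·3 + ½·9·3² = -58.5 cm; v ends -6 cm/s.
x(12) = -6 + Σ Δx = -219 cm.

-219 cm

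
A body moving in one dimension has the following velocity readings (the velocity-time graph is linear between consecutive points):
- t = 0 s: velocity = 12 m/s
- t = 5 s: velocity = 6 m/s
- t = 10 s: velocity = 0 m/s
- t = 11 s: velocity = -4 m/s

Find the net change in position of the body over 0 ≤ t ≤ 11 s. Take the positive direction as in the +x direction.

Displacement is the signed area under the v-t curve.
0–5 s: ½(12 + 6)(5) = 45 m
5–10 s: ½(6 + 0)(5) = 15 m
10–11 s: ½(0 + -4)(1) = -2 m
Net displacement = 58 m

58 m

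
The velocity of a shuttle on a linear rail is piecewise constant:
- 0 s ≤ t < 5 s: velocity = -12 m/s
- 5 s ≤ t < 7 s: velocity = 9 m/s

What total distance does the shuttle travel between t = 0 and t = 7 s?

78 m

Total distance travelled is ∫|v| dt — sum the magnitudes of each area piece.
0–5 s: |-12| × 5 = 60 m
5–7 s: |9| × 2 = 18 m
Total distance = 78 m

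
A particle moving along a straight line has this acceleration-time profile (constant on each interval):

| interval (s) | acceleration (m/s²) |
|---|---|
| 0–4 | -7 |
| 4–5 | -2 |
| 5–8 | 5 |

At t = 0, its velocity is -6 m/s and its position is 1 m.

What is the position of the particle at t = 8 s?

On each constant-a segment, Δv = aΔt and Δx = v₀Δt + ½aΔt²; chain segment to segment.
0–4 s: v starts -6 m/s; Δx = -6·4 + ½·-7·4² = -80 m; v ends -34 m/s.
4–5 s: v starts -34 m/s; Δx = -34·1 + ½·-2·1² = -35 m; v ends -36 m/s.
5–8 s: v starts -36 m/s; Δx = -36·3 + ½·5·3² = -85.5 m; v ends -21 m/s.
x(8) = 1 + Σ Δx = -199.5 m.

-199.5 m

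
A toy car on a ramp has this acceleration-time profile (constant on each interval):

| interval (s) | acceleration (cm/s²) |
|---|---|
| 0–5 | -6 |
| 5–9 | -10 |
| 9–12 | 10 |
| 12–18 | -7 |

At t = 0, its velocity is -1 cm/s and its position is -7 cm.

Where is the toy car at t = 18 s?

On each constant-a segment, Δv = aΔt and Δx = v₀Δt + ½aΔt²; chain segment to segment.
0–5 s: v starts -1 cm/s; Δx = -1·5 + ½·-6·5² = -80 cm; v ends -31 cm/s.
5–9 s: v starts -31 cm/s; Δx = -31·4 + ½·-10·4² = -204 cm; v ends -71 cm/s.
9–12 s: v starts -71 cm/s; Δx = -71·3 + ½·10·3² = -168 cm; v ends -41 cm/s.
12–18 s: v starts -41 cm/s; Δx = -41·6 + ½·-7·6² = -372 cm; v ends -83 cm/s.
x(18) = -7 + Σ Δx = -831 cm.

-831 cm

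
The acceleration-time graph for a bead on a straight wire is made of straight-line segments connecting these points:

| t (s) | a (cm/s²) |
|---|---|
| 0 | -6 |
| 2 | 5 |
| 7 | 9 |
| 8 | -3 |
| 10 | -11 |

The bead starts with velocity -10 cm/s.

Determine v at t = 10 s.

Δv equals the area under the a-t graph; then v = v₀ + Δv.
0–2 s: ½(-6 + 5)(2) = -1 cm/s
2–7 s: ½(5 + 9)(5) = 35 cm/s
7–8 s: ½(9 + -3)(1) = 3 cm/s
8–10 s: ½(-3 + -11)(2) = -14 cm/s
Δv = 23 cm/s, so v(10) = -10 + (23) = 13 cm/s.

13 cm/s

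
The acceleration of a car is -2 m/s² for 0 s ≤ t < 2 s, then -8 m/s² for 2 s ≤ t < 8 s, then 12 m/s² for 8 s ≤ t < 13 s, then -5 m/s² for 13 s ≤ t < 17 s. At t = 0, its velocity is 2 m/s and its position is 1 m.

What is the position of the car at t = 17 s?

On each constant-a segment, Δv = aΔt and Δx = v₀Δt + ½aΔt²; chain segment to segment.
0–2 s: v starts 2 m/s; Δx = 2·2 + ½·-2·2² = 0 m; v ends -2 m/s.
2–8 s: v starts -2 m/s; Δx = -2·6 + ½·-8·6² = -156 m; v ends -50 m/s.
8–13 s: v starts -50 m/s; Δx = -50·5 + ½·12·5² = -100 m; v ends 10 m/s.
13–17 s: v starts 10 m/s; Δx = 10·4 + ½·-5·4² = 0 m; v ends -10 m/s.
x(17) = 1 + Σ Δx = -255 m.

-255 m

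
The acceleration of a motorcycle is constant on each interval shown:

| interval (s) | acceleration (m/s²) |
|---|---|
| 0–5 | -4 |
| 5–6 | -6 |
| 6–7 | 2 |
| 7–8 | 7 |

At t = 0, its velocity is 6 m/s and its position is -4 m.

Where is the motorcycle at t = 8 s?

On each constant-a segment, Δv = aΔt and Δx = v₀Δt + ½aΔt²; chain segment to segment.
0–5 s: v starts 6 m/s; Δx = 6·5 + ½·-4·5² = -20 m; v ends -14 m/s.
5–6 s: v starts -14 m/s; Δx = -14·1 + ½·-6·1² = -17 m; v ends -20 m/s.
6–7 s: v starts -20 m/s; Δx = -20·1 + ½·2·1² = -19 m; v ends -18 m/s.
7–8 s: v starts -18 m/s; Δx = -18·1 + ½·7·1² = -14.5 m; v ends -11 m/s.
x(8) = -4 + Σ Δx = -74.5 m.

-74.5 m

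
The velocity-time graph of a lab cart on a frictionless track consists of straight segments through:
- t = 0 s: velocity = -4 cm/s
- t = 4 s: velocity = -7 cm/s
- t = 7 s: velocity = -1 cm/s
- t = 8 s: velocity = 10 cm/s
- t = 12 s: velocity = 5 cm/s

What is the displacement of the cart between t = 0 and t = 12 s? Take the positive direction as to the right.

0.5 cm

Net displacement equals the area under the velocity-time graph (areas below the axis count negative).
0–4 s: ½(-4 + -7)(4) = -22 cm
4–7 s: ½(-7 + -1)(3) = -12 cm
7–8 s: ½(-1 + 10)(1) = 4.5 cm
8–12 s: ½(10 + 5)(4) = 30 cm
Net displacement = 0.5 cm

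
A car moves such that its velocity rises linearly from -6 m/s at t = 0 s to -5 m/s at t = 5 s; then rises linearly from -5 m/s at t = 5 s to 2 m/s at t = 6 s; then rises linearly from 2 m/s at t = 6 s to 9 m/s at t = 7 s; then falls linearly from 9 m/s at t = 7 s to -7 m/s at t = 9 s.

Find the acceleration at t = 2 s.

0.2 m/s²

Acceleration is the slope of the v-t graph on 0–5 s: (-5 − -6)/(5 − 0) = 0.2 m/s².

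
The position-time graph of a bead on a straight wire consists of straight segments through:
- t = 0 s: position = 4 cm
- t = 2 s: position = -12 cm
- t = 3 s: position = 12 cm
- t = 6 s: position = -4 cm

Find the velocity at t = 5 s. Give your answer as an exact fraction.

-16/3 cm/s

Velocity is the slope of the x-t graph on 3–6 s: (-4 − 12)/(6 − 3) = -16/3 cm/s.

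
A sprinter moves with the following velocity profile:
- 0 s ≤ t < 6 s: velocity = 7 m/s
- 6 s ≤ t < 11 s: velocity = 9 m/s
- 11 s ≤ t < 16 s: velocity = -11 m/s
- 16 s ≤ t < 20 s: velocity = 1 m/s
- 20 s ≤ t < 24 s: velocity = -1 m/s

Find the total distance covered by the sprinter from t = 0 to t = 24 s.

Total distance travelled is ∫|v| dt — sum the magnitudes of each area piece.
0–6 s: |7| × 6 = 42 m
6–11 s: |9| × 5 = 45 m
11–16 s: |-11| × 5 = 55 m
16–20 s: |1| × 4 = 4 m
20–24 s: |-1| × 4 = 4 m
Total distance = 150 m

150 m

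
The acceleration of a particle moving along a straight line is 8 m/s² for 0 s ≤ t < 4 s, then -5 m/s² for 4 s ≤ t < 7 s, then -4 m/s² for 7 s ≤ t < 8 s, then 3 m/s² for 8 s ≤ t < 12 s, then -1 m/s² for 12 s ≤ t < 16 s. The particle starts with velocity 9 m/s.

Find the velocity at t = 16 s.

Δv equals the area under the a-t graph; then v = v₀ + Δv.
0–4 s: 8 × 4 = 32 m/s
4–7 s: -5 × 3 = -15 m/s
7–8 s: -4 × 1 = -4 m/s
8–12 s: 3 × 4 = 12 m/s
12–16 s: -1 × 4 = -4 m/s
Δv = 21 m/s, so v(16) = 9 + (21) = 30 m/s.

30 m/s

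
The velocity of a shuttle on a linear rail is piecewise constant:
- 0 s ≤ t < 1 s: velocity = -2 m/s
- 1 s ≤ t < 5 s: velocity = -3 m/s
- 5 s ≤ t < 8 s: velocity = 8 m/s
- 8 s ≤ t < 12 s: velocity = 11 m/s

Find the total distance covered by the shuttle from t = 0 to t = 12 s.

Distance (not displacement) is the total path length: add the absolute areas under v-t.
0–1 s: |-2| × 1 = 2 m
1–5 s: |-3| × 4 = 12 m
5–8 s: |8| × 3 = 24 m
8–12 s: |11| × 4 = 44 m
Total distance = 82 m

82 m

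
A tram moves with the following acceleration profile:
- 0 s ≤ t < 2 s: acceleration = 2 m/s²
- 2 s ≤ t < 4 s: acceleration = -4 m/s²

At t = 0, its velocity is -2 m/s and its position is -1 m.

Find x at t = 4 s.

On each constant-a segment, Δv = aΔt and Δx = v₀Δt + ½aΔt²; chain segment to segment.
0–2 s: v starts -2 m/s; Δx = -2·2 + ½·2·2² = 0 m; v ends 2 m/s.
2–4 s: v starts 2 m/s; Δx = 2·2 + ½·-4·2² = -4 m; v ends -6 m/s.
x(4) = -1 + Σ Δx = -5 m.

-5 m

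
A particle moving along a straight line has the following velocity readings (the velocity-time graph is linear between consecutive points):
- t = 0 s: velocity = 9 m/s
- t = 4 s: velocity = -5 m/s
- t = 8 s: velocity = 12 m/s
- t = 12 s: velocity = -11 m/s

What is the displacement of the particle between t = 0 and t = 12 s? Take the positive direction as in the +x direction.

Displacement is the signed area under the v-t curve.
0–4 s: ½(9 + -5)(4) = 8 m
4–8 s: ½(-5 + 12)(4) = 14 m
8–12 s: ½(12 + -11)(4) = 2 m
Net displacement = 24 m

24 m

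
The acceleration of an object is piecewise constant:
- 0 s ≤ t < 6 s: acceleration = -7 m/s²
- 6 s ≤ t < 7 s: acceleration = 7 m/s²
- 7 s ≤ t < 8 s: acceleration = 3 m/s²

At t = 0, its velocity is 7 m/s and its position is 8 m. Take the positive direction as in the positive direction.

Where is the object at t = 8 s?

-134 m

On each constant-a segment, Δv = aΔt and Δx = v₀Δt + ½aΔt²; chain segment to segment.
0–6 s: v starts 7 m/s; Δx = 7·6 + ½·-7·6² = -84 m; v ends -35 m/s.
6–7 s: v starts -35 m/s; Δx = -35·1 + ½·7·1² = -31.5 m; v ends -28 m/s.
7–8 s: v starts -28 m/s; Δx = -28·1 + ½·3·1² = -26.5 m; v ends -25 m/s.
x(8) = 8 + Σ Δx = -134 m.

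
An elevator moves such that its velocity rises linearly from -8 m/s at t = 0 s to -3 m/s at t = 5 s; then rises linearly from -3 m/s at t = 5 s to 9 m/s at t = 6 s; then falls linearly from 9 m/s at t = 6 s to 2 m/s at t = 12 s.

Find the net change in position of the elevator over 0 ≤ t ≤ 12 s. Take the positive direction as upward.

8.5 m

Displacement is the signed area under the v-t curve.
0–5 s: ½(-8 + -3)(5) = -27.5 m
5–6 s: ½(-3 + 9)(1) = 3 m
6–12 s: ½(9 + 2)(6) = 33 m
Net displacement = 8.5 m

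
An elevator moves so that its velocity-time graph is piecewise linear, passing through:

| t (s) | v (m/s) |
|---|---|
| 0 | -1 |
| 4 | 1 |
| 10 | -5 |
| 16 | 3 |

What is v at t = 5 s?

On 4–10 s the graph is linear from 1 to -5 m/s: v(5) = 1 + (-5 − 1)·(5 − 4)/(10 − 4) = 0 m/s.

0 m/s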